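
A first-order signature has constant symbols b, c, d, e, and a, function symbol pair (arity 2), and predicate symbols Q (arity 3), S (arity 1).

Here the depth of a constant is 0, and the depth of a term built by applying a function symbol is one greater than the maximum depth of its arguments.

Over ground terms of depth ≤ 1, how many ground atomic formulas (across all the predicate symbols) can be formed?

First count ground terms of depth ≤ 1.
If N_k denotes the number of depth-≤k ground terms, the 5 constants give N_0 = 5, and each function symbol of arity r contributes N_{k-1}^r new terms at level k: N_k = 5 + N_{k-1}^2.
N_0 = 5
N_1 = 5 + 5^2 = 30
So |H| = 30.
Ground atoms are formed by filling each argument slot of a predicate with a term from H, so an r-ary predicate gives |H|^r atoms:
  Q: 30^3 = 27000;  S: 30
Total ground atoms: 27000 + 30 = 27030.

27030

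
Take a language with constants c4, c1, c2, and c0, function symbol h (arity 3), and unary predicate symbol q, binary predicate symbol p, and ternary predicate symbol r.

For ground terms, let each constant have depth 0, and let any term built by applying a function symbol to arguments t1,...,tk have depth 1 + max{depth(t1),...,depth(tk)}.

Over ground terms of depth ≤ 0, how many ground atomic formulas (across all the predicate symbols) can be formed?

84

First count ground terms of depth ≤ 0.
Count level by level. With function symbols h/3, the terms of depth ≤ k are the 4 constants together with each function applied to depth-≤(k−1) tuples, so N_k = 4 + N_{k-1}^3.
N_0 = 4
Explicitly: c4, c1, c2, c0.
So |H| = 4.
For each predicate symbol, the number of ground atoms is |H| raised to its arity; summing:
  q: 4;  p: 4^2 = 16;  r: 4^3 = 64
Total ground atoms: 4 + 16 + 64 = 84.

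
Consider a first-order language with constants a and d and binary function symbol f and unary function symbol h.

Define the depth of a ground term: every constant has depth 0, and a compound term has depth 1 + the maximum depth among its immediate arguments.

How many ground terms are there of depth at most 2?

Count level by level. With function symbols f/2, h/1, the terms of depth ≤ k are the 2 constants together with each function applied to depth-≤(k−1) tuples, so N_k = 2 + N_{k-1}^2 + N_{k-1}.
N_0 = 2
N_1 = 2 + 2^2 + 2 = 8
N_2 = 2 + 8^2 + 8 = 74

74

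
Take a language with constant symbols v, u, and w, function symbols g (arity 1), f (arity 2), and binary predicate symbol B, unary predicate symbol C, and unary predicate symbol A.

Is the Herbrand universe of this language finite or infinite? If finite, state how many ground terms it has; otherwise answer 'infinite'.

infinite

The signature has at least one function symbol (g, arity 1) and at least one constant (v).
Iterating g gives infinitely many distinct ground terms: v, g(v), g(g(v)), ...
So the Herbrand universe is infinite.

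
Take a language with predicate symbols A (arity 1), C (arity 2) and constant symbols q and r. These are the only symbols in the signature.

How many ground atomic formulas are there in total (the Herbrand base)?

With no function symbols, the Herbrand universe is just the 2 constants.
Ground atoms per predicate: A: 2, C: 2^2 = 4.
Herbrand base size = 2 + 4 = 6.

6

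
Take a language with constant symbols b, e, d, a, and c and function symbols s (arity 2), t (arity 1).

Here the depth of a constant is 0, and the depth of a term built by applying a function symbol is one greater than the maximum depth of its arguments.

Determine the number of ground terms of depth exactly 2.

Let N_k = |{terms of depth ≤ k}|. Then N_0 = 5 and N_k = 5 + N_{k-1}^2 + N_{k-1} for k ≥ 1 (one summand per function symbol, arity giving the exponent).
N_0 = 5
N_1 = 5 + 5^2 + 5 = 35
N_2 = 5 + 35^2 + 35 = 1265
Terms of depth exactly 2: N_2 − N_1 = 1265 − 35 = 1230.

1230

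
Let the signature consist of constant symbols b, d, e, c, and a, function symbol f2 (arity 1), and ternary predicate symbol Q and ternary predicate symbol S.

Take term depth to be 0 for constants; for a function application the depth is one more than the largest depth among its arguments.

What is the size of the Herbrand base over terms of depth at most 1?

2000

First count ground terms of depth ≤ 1.
If N_k denotes the number of depth-≤k ground terms, the 5 constants give N_0 = 5, and each function symbol of arity r contributes N_{k-1}^r new terms at level k: N_k = 5 + N_{k-1}.
N_0 = 5
N_1 = 5 + 5 = 10
So |H| = 10.
Ground atoms are formed by filling each argument slot of a predicate with a term from H, so an r-ary predicate gives |H|^r atoms:
  Q: 10^3 = 1000;  S: 10^3 = 1000
Total ground atoms: 1000 + 1000 = 2000.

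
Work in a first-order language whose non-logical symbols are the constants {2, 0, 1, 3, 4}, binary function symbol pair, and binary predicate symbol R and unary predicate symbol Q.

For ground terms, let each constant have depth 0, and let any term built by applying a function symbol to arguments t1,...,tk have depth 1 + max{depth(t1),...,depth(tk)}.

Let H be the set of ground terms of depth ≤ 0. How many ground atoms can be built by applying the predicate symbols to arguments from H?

First count ground terms of depth ≤ 0.
Let N_k = |{terms of depth ≤ k}|. Then N_0 = 5 and N_k = 5 + N_{k-1}^2 for k ≥ 1 (one summand per function symbol, arity giving the exponent).
N_0 = 5
So |H| = 5.
Ground atoms are formed by filling each argument slot of a predicate with a term from H, so an r-ary predicate gives |H|^r atoms:
  R: 5^2 = 25;  Q: 5
Total ground atoms: 25 + 5 = 30.

30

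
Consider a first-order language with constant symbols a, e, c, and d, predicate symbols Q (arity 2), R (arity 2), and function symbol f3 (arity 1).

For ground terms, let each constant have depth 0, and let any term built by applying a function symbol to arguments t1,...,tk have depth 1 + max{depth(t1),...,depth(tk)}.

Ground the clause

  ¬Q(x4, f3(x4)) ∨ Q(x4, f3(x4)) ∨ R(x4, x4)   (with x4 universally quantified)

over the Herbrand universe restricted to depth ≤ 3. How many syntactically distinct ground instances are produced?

16

Ground terms of depth ≤ 3:
  Let N_k = |{terms of depth ≤ k}|. Then N_0 = 4 and N_k = 4 + N_{k-1} for k ≥ 1 (one summand per function symbol, arity giving the exponent).
  N_0 = 4
  N_1 = 4 + 4 = 8
  N_2 = 4 + 8 = 12
  N_3 = 4 + 12 = 16
So there are 16 ground terms available for substitution.
The clause has 1 distinct variable (x4), which appears in the body. In the free term algebra distinct substitutions yield syntactically distinct ground instances.
Number of ground instances = 16.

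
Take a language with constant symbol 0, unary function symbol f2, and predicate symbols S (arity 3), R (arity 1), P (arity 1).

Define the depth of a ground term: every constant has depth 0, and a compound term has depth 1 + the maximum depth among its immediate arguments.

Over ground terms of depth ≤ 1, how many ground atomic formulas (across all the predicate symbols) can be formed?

12

First count ground terms of depth ≤ 1.
If N_k denotes the number of depth-≤k ground terms, the 1 constant gives N_0 = 1, and each function symbol of arity r contributes N_{k-1}^r new terms at level k: N_k = 1 + N_{k-1}.
N_0 = 1
N_1 = 1 + 1 = 2
Explicitly: 0, f2(0).
So |H| = 2.
Ground atoms are formed by filling each argument slot of a predicate with a term from H, so an r-ary predicate gives |H|^r atoms:
  S: 2^3 = 8;  R: 2;  P: 2
Total ground atoms: 8 + 2 + 2 = 12.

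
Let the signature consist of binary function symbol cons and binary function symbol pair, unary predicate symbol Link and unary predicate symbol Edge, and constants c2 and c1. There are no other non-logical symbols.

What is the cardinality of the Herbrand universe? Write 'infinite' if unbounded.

infinite

The signature has at least one function symbol (cons, arity 2) and at least one constant (c2).
Iterating cons gives infinitely many distinct ground terms: c2, cons(c2, c2), cons(cons(c2, c2), cons(c2, c2)), ...
So the Herbrand universe is infinite.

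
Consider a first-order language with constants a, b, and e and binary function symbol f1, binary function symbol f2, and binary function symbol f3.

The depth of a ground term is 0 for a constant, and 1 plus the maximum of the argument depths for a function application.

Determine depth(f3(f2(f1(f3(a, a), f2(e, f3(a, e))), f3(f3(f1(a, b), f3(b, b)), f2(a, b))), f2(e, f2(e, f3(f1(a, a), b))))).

5

depth(f3(a, a)) = 1 + max(0, 0) = 1
depth(f3(a, e)) = 1 + max(0, 0) = 1
depth(f2(e, f3(a, e))) = 1 + max(0, 1) = 2
depth(f1(f3(a, a), f2(e, f3(a, e)))) = 1 + max(1, 2) = 3
depth(f1(a, b)) = 1 + max(0, 0) = 1
depth(f3(b, b)) = 1 + max(0, 0) = 1
depth(f3(f1(a, b), f3(b, b))) = 1 + max(1, 1) = 2
depth(f2(a, b)) = 1 + max(0, 0) = 1
depth(f3(f3(f1(a, b), f3(b, b)), f2(a, b))) = 1 + max(2, 1) = 3
depth(f2(f1(f3(a, a), f2(e, f3(a, e))), f3(f3(f1(a, b), f3(b, b)), f2(a, b)))) = 1 + max(3, 3) = 4
depth(f1(a, a)) = 1 + max(0, 0) = 1
depth(f3(f1(a, a), b)) = 1 + max(1, 0) = 2
depth(f2(e, f3(f1(a, a), b))) = 1 + max(0, 2) = 3
depth(f2(e, f2(e, f3(f1(a, a), b)))) = 1 + max(0, 3) = 4
depth(f3(f2(f1(f3(a, a), f2(e, f3(a, e))), f3(f3(f1(a, b), f3(b, b)), f2(a, b))), f2(e, f2(e, f3(f1(a, a), b))))) = 1 + max(4, 4) = 5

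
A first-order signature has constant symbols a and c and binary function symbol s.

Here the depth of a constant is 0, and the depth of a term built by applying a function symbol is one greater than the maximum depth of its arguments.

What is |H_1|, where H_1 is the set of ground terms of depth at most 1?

If N_k denotes the number of depth-≤k ground terms, the 2 constants give N_0 = 2, and each function symbol of arity r contributes N_{k-1}^r new terms at level k: N_k = 2 + N_{k-1}^2.
N_0 = 2
N_1 = 2 + 2^2 = 6
Explicitly: a, c, s(a, a), s(a, c), s(c, a), s(c, c).

6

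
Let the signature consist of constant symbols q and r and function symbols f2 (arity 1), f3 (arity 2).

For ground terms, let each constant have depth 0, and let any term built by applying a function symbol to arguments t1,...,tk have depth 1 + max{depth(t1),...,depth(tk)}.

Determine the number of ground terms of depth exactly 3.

5478

If N_k denotes the number of depth-≤k ground terms, the 2 constants give N_0 = 2, and each function symbol of arity r contributes N_{k-1}^r new terms at level k: N_k = 2 + N_{k-1} + N_{k-1}^2.
N_0 = 2
N_1 = 2 + 2 + 2^2 = 8
N_2 = 2 + 8 + 8^2 = 74
N_3 = 2 + 74 + 74^2 = 5552
Terms of depth exactly 3: N_3 − N_2 = 5552 − 74 = 5478.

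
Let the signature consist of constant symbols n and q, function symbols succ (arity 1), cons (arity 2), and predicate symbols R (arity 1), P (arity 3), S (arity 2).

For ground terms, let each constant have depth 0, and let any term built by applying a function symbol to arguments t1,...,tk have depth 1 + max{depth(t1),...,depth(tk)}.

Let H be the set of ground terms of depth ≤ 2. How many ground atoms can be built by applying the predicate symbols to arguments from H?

410774

First count ground terms of depth ≤ 2.
Let N_k count ground terms of depth at most k. Each non-constant term of depth ≤ k is some function symbol applied to depth-≤(k−1) arguments, giving N_k = 2 + N_{k-1} + N_{k-1}^2.
N_0 = 2
N_1 = 2 + 2 + 2^2 = 8
N_2 = 2 + 8 + 8^2 = 74
So |H| = 74.
Each predicate of arity r yields |H|^r ground atoms (one per choice of an r-tuple from H):
  R: 74;  P: 74^3 = 405224;  S: 74^2 = 5476
Total ground atoms: 74 + 405224 + 5476 = 410774.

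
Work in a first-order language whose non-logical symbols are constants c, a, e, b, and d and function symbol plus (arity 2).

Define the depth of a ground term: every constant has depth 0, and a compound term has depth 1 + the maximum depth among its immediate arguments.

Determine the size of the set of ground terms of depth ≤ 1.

30

Write N_k for the number of ground terms of depth ≤ k. A term of depth ≤ k is either a constant or a function symbol applied to arguments of depth ≤ k−1, so N_k = 5 + N_{k-1}^2.
N_0 = 5
N_1 = 5 + 5^2 = 30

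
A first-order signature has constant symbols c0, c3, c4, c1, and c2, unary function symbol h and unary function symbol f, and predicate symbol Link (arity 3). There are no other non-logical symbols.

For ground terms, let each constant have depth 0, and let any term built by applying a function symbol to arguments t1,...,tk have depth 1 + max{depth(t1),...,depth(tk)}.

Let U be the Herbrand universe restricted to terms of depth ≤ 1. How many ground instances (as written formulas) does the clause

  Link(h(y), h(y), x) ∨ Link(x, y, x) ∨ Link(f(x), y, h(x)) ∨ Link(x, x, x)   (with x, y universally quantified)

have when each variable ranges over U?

225

Ground terms of depth ≤ 1:
  Let N_k count ground terms of depth at most k. Each non-constant term of depth ≤ k is some function symbol applied to depth-≤(k−1) arguments, giving N_k = 5 + N_{k-1} + N_{k-1}.
  N_0 = 5
  N_1 = 5 + 5 + 5 = 15
So there are 15 ground terms available for substitution.
There are 2 variables to instantiate (x, y), each occurring in at least one literal, so different choices give different ground instances.
Number of ground instances = 15^2 = 225.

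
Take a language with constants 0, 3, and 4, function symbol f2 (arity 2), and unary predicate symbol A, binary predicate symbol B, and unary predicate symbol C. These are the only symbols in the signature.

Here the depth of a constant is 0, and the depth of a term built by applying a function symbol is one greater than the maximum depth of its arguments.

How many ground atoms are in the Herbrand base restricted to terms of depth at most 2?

21903

First count ground terms of depth ≤ 2.
If N_k denotes the number of depth-≤k ground terms, the 3 constants give N_0 = 3, and each function symbol of arity r contributes N_{k-1}^r new terms at level k: N_k = 3 + N_{k-1}^2.
N_0 = 3
N_1 = 3 + 3^2 = 12
N_2 = 3 + 12^2 = 147
So |H| = 147.
Ground atoms are formed by filling each argument slot of a predicate with a term from H, so an r-ary predicate gives |H|^r atoms:
  A: 147;  B: 147^2 = 21609;  C: 147
Total ground atoms: 147 + 21609 + 147 = 21903.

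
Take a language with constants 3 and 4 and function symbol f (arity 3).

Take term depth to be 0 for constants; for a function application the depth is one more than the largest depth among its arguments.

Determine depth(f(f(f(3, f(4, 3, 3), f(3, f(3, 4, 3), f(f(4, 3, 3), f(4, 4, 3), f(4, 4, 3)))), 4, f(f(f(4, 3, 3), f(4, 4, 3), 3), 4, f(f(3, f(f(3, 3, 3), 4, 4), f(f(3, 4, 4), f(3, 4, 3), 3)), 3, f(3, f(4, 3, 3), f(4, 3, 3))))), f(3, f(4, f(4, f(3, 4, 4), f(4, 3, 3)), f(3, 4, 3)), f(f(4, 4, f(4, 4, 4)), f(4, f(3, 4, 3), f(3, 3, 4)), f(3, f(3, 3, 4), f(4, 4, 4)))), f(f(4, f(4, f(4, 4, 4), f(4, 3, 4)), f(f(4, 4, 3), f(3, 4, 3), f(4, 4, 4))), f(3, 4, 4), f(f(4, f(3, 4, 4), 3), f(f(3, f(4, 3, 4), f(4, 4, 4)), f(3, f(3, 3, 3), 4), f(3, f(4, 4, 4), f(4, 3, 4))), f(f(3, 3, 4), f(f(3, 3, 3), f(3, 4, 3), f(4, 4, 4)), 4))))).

7

depth(f(4, 3, 3)) = 1 + max(0, 0, 0) = 1
depth(f(3, 4, 3)) = 1 + max(0, 0, 0) = 1
depth(f(4, 4, 3)) = 1 + max(0, 0, 0) = 1
depth(f(f(4, 3, 3), f(4, 4, 3), f(4, 4, 3))) = 1 + max(1, 1, 1) = 2
depth(f(3, f(3, 4, 3), f(f(4, 3, 3), f(4, 4, 3), f(4, 4, 3)))) = 1 + max(0, 1, 2) = 3
depth(f(3, f(4, 3, 3), f(3, f(3, 4, 3), f(f(4, 3, 3), f(4, 4, 3), f(4, 4, 3))))) = 1 + max(0, 1, 3) = 4
depth(f(f(4, 3, 3), f(4, 4, 3), 3)) = 1 + max(1, 1, 0) = 2
depth(f(3, 3, 3)) = 1 + max(0, 0, 0) = 1
depth(f(f(3, 3, 3), 4, 4)) = 1 + max(1, 0, 0) = 2
depth(f(3, 4, 4)) = 1 + max(0, 0, 0) = 1
depth(f(f(3, 4, 4), f(3, 4, 3), 3)) = 1 + max(1, 1, 0) = 2
depth(f(3, f(f(3, 3, 3), 4, 4), f(f(3, 4, 4), f(3, 4, 3), 3))) = 1 + max(0, 2, 2) = 3
depth(f(3, f(4, 3, 3), f(4, 3, 3))) = 1 + max(0, 1, 1) = 2
depth(f(f(3, f(f(3, 3, 3), 4, 4), f(f(3, 4, 4), f(3, 4, 3), 3)), 3, f(3, f(4, 3, 3), f(4, 3, 3)))) = 1 + max(3, 0, 2) = 4
depth(f(f(f(4, 3, 3), f(4, 4, 3), 3), 4, f(f(3, f(f(3, 3, 3), 4, 4), f(f(3, 4, 4), f(3, 4, 3), 3)), 3, f(3, f(4, 3, 3), f(4, 3, 3))))) = 1 + max(2, 0, 4) = 5
depth(f(f(3, f(4, 3, 3), f(3, f(3, 4, 3), f(f(4, 3, 3), f(4, 4, 3), f(4, 4, 3)))), 4, f(f(f(4, 3, 3), f(4, 4, 3), 3), 4, f(f(3, f(f(3, 3, 3), 4, 4), f(f(3, 4, 4), f(3, 4, 3), 3)), 3, f(3, f(4, 3, 3), f(4, 3, 3)))))) = 1 + max(4, 0, 5) = 6
depth(f(4, f(3, 4, 4), f(4, 3, 3))) = 1 + max(0, 1, 1) = 2
depth(f(4, f(4, f(3, 4, 4), f(4, 3, 3)), f(3, 4, 3))) = 1 + max(0, 2, 1) = 3
depth(f(4, 4, 4)) = 1 + max(0, 0, 0) = 1
depth(f(4, 4, f(4, 4, 4))) = 1 + max(0, 0, 1) = 2
depth(f(3, 3, 4)) = 1 + max(0, 0, 0) = 1
depth(f(4, f(3, 4, 3), f(3, 3, 4))) = 1 + max(0, 1, 1) = 2
depth(f(3, f(3, 3, 4), f(4, 4, 4))) = 1 + max(0, 1, 1) = 2
depth(f(f(4, 4, f(4, 4, 4)), f(4, f(3, 4, 3), f(3, 3, 4)), f(3, f(3, 3, 4), f(4, 4, 4)))) = 1 + max(2, 2, 2) = 3
depth(f(3, f(4, f(4, f(3, 4, 4), f(4, 3, 3)), f(3, 4, 3)), f(f(4, 4, f(4, 4, 4)), f(4, f(3, 4, 3), f(3, 3, 4)), f(3, f(3, 3, 4), f(4, 4, 4))))) = 1 + max(0, 3, 3) = 4
depth(f(4, 3, 4)) = 1 + max(0, 0, 0) = 1
depth(f(4, f(4, 4, 4), f(4, 3, 4))) = 1 + max(0, 1, 1) = 2
depth(f(f(4, 4, 3), f(3, 4, 3), f(4, 4, 4))) = 1 + max(1, 1, 1) = 2
depth(f(4, f(4, f(4, 4, 4), f(4, 3, 4)), f(f(4, 4, 3), f(3, 4, 3), f(4, 4, 4)))) = 1 + max(0, 2, 2) = 3
depth(f(4, f(3, 4, 4), 3)) = 1 + max(0, 1, 0) = 2
depth(f(3, f(4, 3, 4), f(4, 4, 4))) = 1 + max(0, 1, 1) = 2
depth(f(3, f(3, 3, 3), 4)) = 1 + max(0, 1, 0) = 2
depth(f(3, f(4, 4, 4), f(4, 3, 4))) = 1 + max(0, 1, 1) = 2
depth(f(f(3, f(4, 3, 4), f(4, 4, 4)), f(3, f(3, 3, 3), 4), f(3, f(4, 4, 4), f(4, 3, 4)))) = 1 + max(2, 2, 2) = 3
depth(f(f(3, 3, 3), f(3, 4, 3), f(4, 4, 4))) = 1 + max(1, 1, 1) = 2
depth(f(f(3, 3, 4), f(f(3, 3, 3), f(3, 4, 3), f(4, 4, 4)), 4)) = 1 + max(1, 2, 0) = 3
depth(f(f(4, f(3, 4, 4), 3), f(f(3, f(4, 3, 4), f(4, 4, 4)), f(3, f(3, 3, 3), 4), f(3, f(4, 4, 4), f(4, 3, 4))), f(f(3, 3, 4), f(f(3, 3, 3), f(3, 4, 3), f(4, 4, 4)), 4))) = 1 + max(2, 3, 3) = 4
depth(f(f(4, f(4, f(4, 4, 4), f(4, 3, 4)), f(f(4, 4, 3), f(3, 4, 3), f(4, 4, 4))), f(3, 4, 4), f(f(4, f(3, 4, 4), 3), f(f(3, f(4, 3, 4), f(4, 4, 4)), f(3, f(3, 3, 3), 4), f(3, f(4, 4, 4), f(4, 3, 4))), f(f(3, 3, 4), f(f(3, 3, 3), f(3, 4, 3), f(4, 4, 4)), 4)))) = 1 + max(3, 1, 4) = 5
depth(f(f(f(3, f(4, 3, 3), f(3, f(3, 4, 3), f(f(4, 3, 3), f(4, 4, 3), f(4, 4, 3)))), 4, f(f(f(4, 3, 3), f(4, 4, 3), 3), 4, f(f(3, f(f(3, 3, 3), 4, 4), f(f(3, 4, 4), f(3, 4, 3), 3)), 3, f(3, f(4, 3, 3), f(4, 3, 3))))), f(3, f(4, f(4, f(3, 4, 4), f(4, 3, 3)), f(3, 4, 3)), f(f(4, 4, f(4, 4, 4)), f(4, f(3, 4, 3), f(3, 3, 4)), f(3, f(3, 3, 4), f(4, 4, 4)))), f(f(4, f(4, f(4, 4, 4), f(4, 3, 4)), f(f(4, 4, 3), f(3, 4, 3), f(4, 4, 4))), f(3, 4, 4), f(f(4, f(3, 4, 4), 3), f(f(3, f(4, 3, 4), f(4, 4, 4)), f(3, f(3, 3, 3), 4), f(3, f(4, 4, 4), f(4, 3, 4))), f(f(3, 3, 4), f(f(3, 3, 3), f(3, 4, 3), f(4, 4, 4)), 4))))) = 1 + max(6, 4, 5) = 7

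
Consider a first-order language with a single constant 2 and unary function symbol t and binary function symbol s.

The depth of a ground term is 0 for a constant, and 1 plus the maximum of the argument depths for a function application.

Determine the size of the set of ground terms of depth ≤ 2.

13

Let N_k = |{terms of depth ≤ k}|. Then N_0 = 1 and N_k = 1 + N_{k-1} + N_{k-1}^2 for k ≥ 1 (one summand per function symbol, arity giving the exponent).
N_0 = 1
N_1 = 1 + 1 + 1^2 = 3
N_2 = 1 + 3 + 3^2 = 13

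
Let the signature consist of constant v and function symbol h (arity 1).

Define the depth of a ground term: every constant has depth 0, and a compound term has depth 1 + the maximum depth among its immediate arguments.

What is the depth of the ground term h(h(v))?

2

depth(h(v)) = 1 + depth(v) = 1 + 0 = 1
depth(h(h(v))) = 1 + depth(h(v)) = 1 + 1 = 2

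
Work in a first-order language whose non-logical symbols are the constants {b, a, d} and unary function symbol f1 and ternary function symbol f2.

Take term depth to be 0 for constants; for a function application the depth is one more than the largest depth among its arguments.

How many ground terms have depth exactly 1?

Let N_k count ground terms of depth at most k. Each non-constant term of depth ≤ k is some function symbol applied to depth-≤(k−1) arguments, giving N_k = 3 + N_{k-1} + N_{k-1}^3.
N_0 = 3
N_1 = 3 + 3 + 3^3 = 33
Terms of depth exactly 1: N_1 − N_0 = 33 − 3 = 30.

30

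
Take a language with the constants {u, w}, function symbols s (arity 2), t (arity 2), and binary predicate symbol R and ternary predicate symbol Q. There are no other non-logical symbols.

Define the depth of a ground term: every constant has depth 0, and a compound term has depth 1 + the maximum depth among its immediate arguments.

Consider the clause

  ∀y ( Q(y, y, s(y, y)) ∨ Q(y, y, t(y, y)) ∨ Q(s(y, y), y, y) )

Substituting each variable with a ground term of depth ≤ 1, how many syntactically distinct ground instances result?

Ground terms of depth ≤ 1:
  Write N_k for the number of ground terms of depth ≤ k. A term of depth ≤ k is either a constant or a function symbol applied to arguments of depth ≤ k−1, so N_k = 2 + N_{k-1}^2 + N_{k-1}^2.
  N_0 = 2
  N_1 = 2 + 2^2 + 2^2 = 10
  Explicitly: u, w, s(u, u), s(u, w), s(w, u), s(w, w), t(u, u), t(u, w), t(w, u), t(w, w).
So there are 10 ground terms available for substitution.
The body mentions the single quantified variable y; since ground terms form a free algebra, no two substitutions collapse to the same formula.
Number of ground instances = 10.

10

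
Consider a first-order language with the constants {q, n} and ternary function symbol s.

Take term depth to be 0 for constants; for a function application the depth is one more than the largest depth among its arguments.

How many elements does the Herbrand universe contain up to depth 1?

Let N_k count ground terms of depth at most k. Each non-constant term of depth ≤ k is some function symbol applied to depth-≤(k−1) arguments, giving N_k = 2 + N_{k-1}^3.
N_0 = 2
N_1 = 2 + 2^3 = 10

10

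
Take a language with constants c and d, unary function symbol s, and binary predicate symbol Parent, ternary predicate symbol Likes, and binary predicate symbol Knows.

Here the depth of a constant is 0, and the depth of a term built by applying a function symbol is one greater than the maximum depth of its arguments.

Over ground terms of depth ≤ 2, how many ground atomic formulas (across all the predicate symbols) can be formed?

288

First count ground terms of depth ≤ 2.
Let N_k count ground terms of depth at most k. Each non-constant term of depth ≤ k is some function symbol applied to depth-≤(k−1) arguments, giving N_k = 2 + N_{k-1}.
N_0 = 2
N_1 = 2 + 2 = 4
N_2 = 2 + 4 = 6
So |H| = 6.
Each predicate of arity r yields |H|^r ground atoms (one per choice of an r-tuple from H):
  Parent: 6^2 = 36;  Likes: 6^3 = 216;  Knows: 6^2 = 36
Total ground atoms: 36 + 216 + 36 = 288.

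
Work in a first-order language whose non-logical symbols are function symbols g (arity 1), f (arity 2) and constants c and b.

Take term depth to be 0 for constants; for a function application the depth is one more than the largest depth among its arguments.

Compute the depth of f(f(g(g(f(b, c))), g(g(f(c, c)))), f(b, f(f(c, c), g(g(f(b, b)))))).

depth(f(b, c)) = 1 + max(0, 0) = 1
depth(g(f(b, c))) = 1 + depth(f(b, c)) = 1 + 1 = 2
depth(g(g(f(b, c)))) = 1 + depth(g(f(b, c))) = 1 + 2 = 3
depth(f(c, c)) = 1 + max(0, 0) = 1
depth(g(f(c, c))) = 1 + depth(f(c, c)) = 1 + 1 = 2
depth(g(g(f(c, c)))) = 1 + depth(g(f(c, c))) = 1 + 2 = 3
depth(f(g(g(f(b, c))), g(g(f(c, c))))) = 1 + max(3, 3) = 4
depth(f(b, b)) = 1 + max(0, 0) = 1
depth(g(f(b, b))) = 1 + depth(f(b, b)) = 1 + 1 = 2
depth(g(g(f(b, b)))) = 1 + depth(g(f(b, b))) = 1 + 2 = 3
depth(f(f(c, c), g(g(f(b, b))))) = 1 + max(1, 3) = 4
depth(f(b, f(f(c, c), g(g(f(b, b)))))) = 1 + max(0, 4) = 5
depth(f(f(g(g(f(b, c))), g(g(f(c, c)))), f(b, f(f(c, c), g(g(f(b, b))))))) = 1 + max(4, 5) = 6

6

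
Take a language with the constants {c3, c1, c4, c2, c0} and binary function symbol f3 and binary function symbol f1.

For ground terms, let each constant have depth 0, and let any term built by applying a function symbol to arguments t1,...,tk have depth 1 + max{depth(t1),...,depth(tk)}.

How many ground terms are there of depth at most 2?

Write N_k for the number of ground terms of depth ≤ k. A term of depth ≤ k is either a constant or a function symbol applied to arguments of depth ≤ k−1, so N_k = 5 + N_{k-1}^2 + N_{k-1}^2.
N_0 = 5
N_1 = 5 + 5^2 + 5^2 = 55
N_2 = 5 + 55^2 + 55^2 = 6055

6055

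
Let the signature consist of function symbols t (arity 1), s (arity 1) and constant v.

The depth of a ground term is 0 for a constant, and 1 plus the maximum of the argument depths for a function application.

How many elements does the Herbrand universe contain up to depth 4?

Count level by level. With function symbols t/1, s/1, the terms of depth ≤ k are the 1 constant together with each function applied to depth-≤(k−1) tuples, so N_k = 1 + N_{k-1} + N_{k-1}.
N_0 = 1
N_1 = 1 + 1 + 1 = 3
N_2 = 1 + 3 + 3 = 7
N_3 = 1 + 7 + 7 = 15
N_4 = 1 + 15 + 15 = 31

31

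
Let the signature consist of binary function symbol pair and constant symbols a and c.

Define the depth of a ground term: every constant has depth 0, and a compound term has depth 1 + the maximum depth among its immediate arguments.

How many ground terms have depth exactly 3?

Count level by level. With function symbols pair/2, the terms of depth ≤ k are the 2 constants together with each function applied to depth-≤(k−1) tuples, so N_k = 2 + N_{k-1}^2.
N_0 = 2
N_1 = 2 + 2^2 = 6
N_2 = 2 + 6^2 = 38
N_3 = 2 + 38^2 = 1446
Terms of depth exactly 3: N_3 − N_2 = 1446 − 38 = 1408.

1408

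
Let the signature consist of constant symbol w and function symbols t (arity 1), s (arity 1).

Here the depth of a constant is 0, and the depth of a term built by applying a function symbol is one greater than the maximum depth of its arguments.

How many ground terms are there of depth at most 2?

If N_k denotes the number of depth-≤k ground terms, the 1 constant gives N_0 = 1, and each function symbol of arity r contributes N_{k-1}^r new terms at level k: N_k = 1 + N_{k-1} + N_{k-1}.
N_0 = 1
N_1 = 1 + 1 + 1 = 3
N_2 = 1 + 3 + 3 = 7

7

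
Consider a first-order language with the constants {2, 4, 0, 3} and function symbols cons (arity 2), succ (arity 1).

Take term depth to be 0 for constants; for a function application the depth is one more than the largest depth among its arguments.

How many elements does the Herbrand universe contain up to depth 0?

Let N_k count ground terms of depth at most k. Each non-constant term of depth ≤ k is some function symbol applied to depth-≤(k−1) arguments, giving N_k = 4 + N_{k-1}^2 + N_{k-1}.
N_0 = 4
Explicitly: 2, 4, 0, 3.

4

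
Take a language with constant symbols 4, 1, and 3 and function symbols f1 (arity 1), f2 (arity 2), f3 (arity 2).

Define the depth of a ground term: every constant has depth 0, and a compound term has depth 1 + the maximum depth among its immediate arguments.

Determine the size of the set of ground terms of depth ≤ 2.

Let N_k = |{terms of depth ≤ k}|. Then N_0 = 3 and N_k = 3 + N_{k-1} + N_{k-1}^2 + N_{k-1}^2 for k ≥ 1 (one summand per function symbol, arity giving the exponent).
N_0 = 3
N_1 = 3 + 3 + 3^2 + 3^2 = 24
N_2 = 3 + 24 + 24^2 + 24^2 = 1179

1179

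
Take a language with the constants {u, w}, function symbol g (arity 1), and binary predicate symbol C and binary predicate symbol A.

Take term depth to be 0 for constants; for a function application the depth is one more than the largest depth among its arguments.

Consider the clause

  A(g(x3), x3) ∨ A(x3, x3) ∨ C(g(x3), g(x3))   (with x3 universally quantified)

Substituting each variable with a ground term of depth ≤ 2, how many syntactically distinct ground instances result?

6

Ground terms of depth ≤ 2:
  Let N_k count ground terms of depth at most k. Each non-constant term of depth ≤ k is some function symbol applied to depth-≤(k−1) arguments, giving N_k = 2 + N_{k-1}.
  N_0 = 2
  N_1 = 2 + 2 = 4
  N_2 = 2 + 4 = 6
  Explicitly: u, w, g(u), g(w), g(g(u)), g(g(w)).
So there are 6 ground terms available for substitution.
The variable x3 ranges independently over the available ground terms, and distinct assignments produce distinct instances.
Number of ground instances = 6.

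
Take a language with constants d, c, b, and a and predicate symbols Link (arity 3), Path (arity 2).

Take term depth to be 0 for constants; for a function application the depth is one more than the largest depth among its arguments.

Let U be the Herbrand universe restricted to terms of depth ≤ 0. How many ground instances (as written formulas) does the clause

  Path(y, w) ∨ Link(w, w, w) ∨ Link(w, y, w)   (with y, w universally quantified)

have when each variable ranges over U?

16

Ground terms of depth ≤ 0:
  With no function symbols every ground term is a constant, so there are exactly 4 ground terms at every depth bound.
  N_0 = 4
  Explicitly: d, c, b, a.
So there are 4 ground terms available for substitution.
There are 2 variables to instantiate (y, w), each occurring in at least one literal, so different choices give different ground instances.
Number of ground instances = 4^2 = 16.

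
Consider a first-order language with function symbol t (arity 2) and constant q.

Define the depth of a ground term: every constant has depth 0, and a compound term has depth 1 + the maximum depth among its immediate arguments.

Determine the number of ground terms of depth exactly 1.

Let N_k count ground terms of depth at most k. Each non-constant term of depth ≤ k is some function symbol applied to depth-≤(k−1) arguments, giving N_k = 1 + N_{k-1}^2.
N_0 = 1
N_1 = 1 + 1^2 = 2
Terms of depth exactly 1: N_1 − N_0 = 2 − 1 = 1.

1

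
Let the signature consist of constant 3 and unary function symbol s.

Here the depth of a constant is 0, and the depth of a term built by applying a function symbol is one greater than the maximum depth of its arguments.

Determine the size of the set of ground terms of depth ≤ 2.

3

Count level by level. With function symbols s/1, the terms of depth ≤ k are the 1 constant together with each function applied to depth-≤(k−1) tuples, so N_k = 1 + N_{k-1}.
N_0 = 1
N_1 = 1 + 1 = 2
N_2 = 1 + 2 = 3
Explicitly: 3, s(3), s(s(3)).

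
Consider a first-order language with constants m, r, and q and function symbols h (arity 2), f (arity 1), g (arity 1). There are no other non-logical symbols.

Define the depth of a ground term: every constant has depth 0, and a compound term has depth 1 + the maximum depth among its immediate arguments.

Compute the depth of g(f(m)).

depth(f(m)) = 1 + depth(m) = 1 + 0 = 1
depth(g(f(m))) = 1 + depth(f(m)) = 1 + 1 = 2

2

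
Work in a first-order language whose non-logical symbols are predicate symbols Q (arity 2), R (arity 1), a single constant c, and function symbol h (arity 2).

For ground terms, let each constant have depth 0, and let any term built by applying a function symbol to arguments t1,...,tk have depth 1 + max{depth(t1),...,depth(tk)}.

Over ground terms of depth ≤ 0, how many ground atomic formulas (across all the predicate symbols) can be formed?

First count ground terms of depth ≤ 0.
Let N_k = |{terms of depth ≤ k}|. Then N_0 = 1 and N_k = 1 + N_{k-1}^2 for k ≥ 1 (one summand per function symbol, arity giving the exponent).
N_0 = 1
Explicitly: c.
So |H| = 1.
Each predicate of arity r yields |H|^r ground atoms (one per choice of an r-tuple from H):
  Q: 1^2 = 1;  R: 1
Total ground atoms: 1 + 1 = 2.

2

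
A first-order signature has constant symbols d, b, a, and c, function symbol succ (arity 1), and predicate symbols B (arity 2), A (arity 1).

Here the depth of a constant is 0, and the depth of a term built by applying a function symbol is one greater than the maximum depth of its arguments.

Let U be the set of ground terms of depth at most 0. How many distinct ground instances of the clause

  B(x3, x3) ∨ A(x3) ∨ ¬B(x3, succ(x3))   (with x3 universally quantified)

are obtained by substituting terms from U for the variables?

4

Ground terms of depth ≤ 0:
  Count level by level. With function symbols succ/1, the terms of depth ≤ k are the 4 constants together with each function applied to depth-≤(k−1) tuples, so N_k = 4 + N_{k-1}.
  N_0 = 4
So there are 4 ground terms available for substitution.
There is 1 variable to instantiate (x3),  occurring in at least one literal, so different choices give different ground instances.
Number of ground instances = 4.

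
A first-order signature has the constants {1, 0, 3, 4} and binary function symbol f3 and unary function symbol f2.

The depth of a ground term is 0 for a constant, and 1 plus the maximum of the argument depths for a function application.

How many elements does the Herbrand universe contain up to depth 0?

Let N_k count ground terms of depth at most k. Each non-constant term of depth ≤ k is some function symbol applied to depth-≤(k−1) arguments, giving N_k = 4 + N_{k-1}^2 + N_{k-1}.
N_0 = 4

4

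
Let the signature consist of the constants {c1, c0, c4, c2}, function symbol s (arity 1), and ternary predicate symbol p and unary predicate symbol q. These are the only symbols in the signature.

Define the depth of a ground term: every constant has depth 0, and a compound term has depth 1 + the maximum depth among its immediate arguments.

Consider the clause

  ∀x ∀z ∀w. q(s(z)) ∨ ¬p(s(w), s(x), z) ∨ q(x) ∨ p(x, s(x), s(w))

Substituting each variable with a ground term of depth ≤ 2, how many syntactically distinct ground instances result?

Ground terms of depth ≤ 2:
  Let N_k count ground terms of depth at most k. Each non-constant term of depth ≤ k is some function symbol applied to depth-≤(k−1) arguments, giving N_k = 4 + N_{k-1}.
  N_0 = 4
  N_1 = 4 + 4 = 8
  N_2 = 4 + 8 = 12
  Explicitly: c1, c0, c4, c2, s(c1), s(c0), s(c4), s(c2), s(s(c1)), s(s(c0)), s(s(c4)), s(s(c2)).
So there are 12 ground terms available for substitution.
There are 3 variables to instantiate (x, z, w), each occurring in at least one literal, so different choices give different ground instances.
Number of ground instances = 12^3 = 1728.

1728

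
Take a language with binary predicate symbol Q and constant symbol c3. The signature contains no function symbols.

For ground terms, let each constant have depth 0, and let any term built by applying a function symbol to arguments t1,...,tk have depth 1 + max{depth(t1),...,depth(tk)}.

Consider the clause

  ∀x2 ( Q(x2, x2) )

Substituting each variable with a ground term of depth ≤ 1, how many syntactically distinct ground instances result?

1

Ground terms of depth ≤ 1:
  With no function symbols every ground term is a constant, so there is exactly 1 ground term at every depth bound.
  N_0 = 1
  N_1 = 1
So there is exactly 1 ground term available for substitution.
The variable x2 ranges independently over the available ground terms, and distinct assignments produce distinct instances.
Number of ground instances = 1.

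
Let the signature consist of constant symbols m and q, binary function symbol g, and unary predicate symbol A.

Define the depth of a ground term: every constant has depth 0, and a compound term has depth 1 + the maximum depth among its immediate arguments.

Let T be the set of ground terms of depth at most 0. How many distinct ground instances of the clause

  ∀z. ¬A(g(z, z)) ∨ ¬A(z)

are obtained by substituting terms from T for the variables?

Ground terms of depth ≤ 0:
  Write N_k for the number of ground terms of depth ≤ k. A term of depth ≤ k is either a constant or a function symbol applied to arguments of depth ≤ k−1, so N_k = 2 + N_{k-1}^2.
  N_0 = 2
  Explicitly: m, q.
So there are 2 ground terms available for substitution.
The clause has 1 distinct variable (z), which appears in the body. In the free term algebra distinct substitutions yield syntactically distinct ground instances.
Number of ground instances = 2.

2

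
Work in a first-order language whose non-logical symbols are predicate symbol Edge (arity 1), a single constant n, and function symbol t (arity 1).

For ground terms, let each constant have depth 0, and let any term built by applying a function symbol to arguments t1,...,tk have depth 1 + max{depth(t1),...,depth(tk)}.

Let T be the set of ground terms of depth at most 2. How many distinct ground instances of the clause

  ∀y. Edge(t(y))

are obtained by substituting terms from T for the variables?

Ground terms of depth ≤ 2:
  Let N_k count ground terms of depth at most k. Each non-constant term of depth ≤ k is some function symbol applied to depth-≤(k−1) arguments, giving N_k = 1 + N_{k-1}.
  N_0 = 1
  N_1 = 1 + 1 = 2
  N_2 = 1 + 2 = 3
So there are 3 ground terms available for substitution.
The clause has 1 distinct variable (y), which appears in the body. In the free term algebra distinct substitutions yield syntactically distinct ground instances.
Number of ground instances = 3.

3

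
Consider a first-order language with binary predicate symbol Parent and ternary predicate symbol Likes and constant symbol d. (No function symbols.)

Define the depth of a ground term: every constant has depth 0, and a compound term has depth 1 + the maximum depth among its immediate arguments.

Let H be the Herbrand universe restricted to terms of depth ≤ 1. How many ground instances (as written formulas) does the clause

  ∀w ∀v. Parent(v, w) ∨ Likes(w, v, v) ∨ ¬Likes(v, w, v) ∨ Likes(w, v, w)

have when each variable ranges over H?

Ground terms of depth ≤ 1:
  With no function symbols every ground term is a constant, so there is exactly 1 ground term at every depth bound.
  N_0 = 1
  N_1 = 1
  Explicitly: d.
So there is exactly 1 ground term available for substitution.
The body mentions every one of the 2 quantified variables; since ground terms form a free algebra, no two substitutions collapse to the same formula.
Number of ground instances = 1^2 = 1.

1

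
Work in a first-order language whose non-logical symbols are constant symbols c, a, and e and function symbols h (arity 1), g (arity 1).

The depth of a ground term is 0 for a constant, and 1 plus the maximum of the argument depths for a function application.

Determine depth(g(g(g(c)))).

3

depth(g(c)) = 1 + depth(c) = 1 + 0 = 1
depth(g(g(c))) = 1 + depth(g(c)) = 1 + 1 = 2
depth(g(g(g(c)))) = 1 + depth(g(g(c))) = 1 + 2 = 3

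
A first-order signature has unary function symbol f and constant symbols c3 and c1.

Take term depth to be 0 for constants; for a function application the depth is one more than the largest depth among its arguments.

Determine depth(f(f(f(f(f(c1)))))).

depth(f(c1)) = 1 + depth(c1) = 1 + 0 = 1
depth(f(f(c1))) = 1 + depth(f(c1)) = 1 + 1 = 2
depth(f(f(f(c1)))) = 1 + depth(f(f(c1))) = 1 + 2 = 3
depth(f(f(f(f(c1))))) = 1 + depth(f(f(f(c1)))) = 1 + 3 = 4
depth(f(f(f(f(f(c1)))))) = 1 + depth(f(f(f(f(c1))))) = 1 + 4 = 5

5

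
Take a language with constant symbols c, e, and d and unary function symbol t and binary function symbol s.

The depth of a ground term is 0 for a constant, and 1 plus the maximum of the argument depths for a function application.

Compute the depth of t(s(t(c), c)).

3

depth(t(c)) = 1 + depth(c) = 1 + 0 = 1
depth(s(t(c), c)) = 1 + max(1, 0) = 2
depth(t(s(t(c), c))) = 1 + depth(s(t(c), c)) = 1 + 2 = 3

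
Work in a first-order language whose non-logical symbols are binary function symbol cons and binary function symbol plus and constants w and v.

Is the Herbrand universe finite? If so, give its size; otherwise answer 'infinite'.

The signature has at least one function symbol (cons, arity 2) and at least one constant (w).
Iterating cons gives infinitely many distinct ground terms: w, cons(w, w), cons(cons(w, w), cons(w, w)), ...
So the Herbrand universe is infinite.

infinite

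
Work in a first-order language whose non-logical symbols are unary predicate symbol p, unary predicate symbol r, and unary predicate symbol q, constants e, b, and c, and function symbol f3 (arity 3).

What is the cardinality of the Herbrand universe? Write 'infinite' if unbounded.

The signature has at least one function symbol (f3, arity 3) and at least one constant (e).
Iterating f3 gives infinitely many distinct ground terms: e, f3(e, e, e), f3(f3(e, e, e), f3(e, e, e), f3(e, e, e)), ...
So the Herbrand universe is infinite.

infinite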